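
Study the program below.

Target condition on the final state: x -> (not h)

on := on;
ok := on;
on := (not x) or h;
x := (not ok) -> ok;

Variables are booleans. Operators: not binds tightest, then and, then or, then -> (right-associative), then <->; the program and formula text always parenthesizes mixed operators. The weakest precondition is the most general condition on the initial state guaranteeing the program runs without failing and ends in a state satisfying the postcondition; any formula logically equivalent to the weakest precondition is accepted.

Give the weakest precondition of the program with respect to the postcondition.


Working backward. After the program, x -> (not h) must hold.
Before x := (not ok) -> ok: ((not ok) -> ok) -> (not h)
Before on := (not x) or h: ((not ok) -> ok) -> (not h)
Before ok := on: ((not on) -> on) -> (not h)
Before on := on: ((not on) -> on) -> (not h)
Answer: WP = ((not on) -> on) -> (not h)


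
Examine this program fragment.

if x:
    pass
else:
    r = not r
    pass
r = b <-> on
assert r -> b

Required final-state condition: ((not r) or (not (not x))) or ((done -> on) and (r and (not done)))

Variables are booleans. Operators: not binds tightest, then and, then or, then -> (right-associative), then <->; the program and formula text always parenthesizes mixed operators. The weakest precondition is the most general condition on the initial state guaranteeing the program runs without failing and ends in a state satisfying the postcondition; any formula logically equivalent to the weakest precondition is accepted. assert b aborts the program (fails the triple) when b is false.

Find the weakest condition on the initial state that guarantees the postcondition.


Working backward. After the program, the postcondition ((not r) or (not (not x))) or ((done -> on) and (r and (not done))) must hold; in canonical form it is (not r) or x or ((done -> on) and r and (not done)).
Before assert r -> b: (r -> b) and ((not r) or x or ((done -> on) and r and (not done)))
Before r := b <-> on: ((b <-> on) -> b) and ((not (b <-> on)) or x or ((done -> on) and (b <-> on) and (not done)))
Then branch requires ((b <-> on) -> b) and ((not (b <-> on)) or x or ((done -> on) and (b <-> on) and (not done))); else branch requires ((b <-> on) -> b) and ((not (b <-> on)) or x or ((done -> on) and (b <-> on) and (not done))).
Before the if: (x -> (((b <-> on) -> b) and ((not (b <-> on)) or x or ((done -> on) and (b <-> on) and (not done))))) and ((not x) -> (((b <-> on) -> b) and ((not (b <-> on)) or x or ((done -> on) and (b <-> on) and (not done)))))
Answer: WP = (x -> (((b <-> on) -> b) and ((not (b <-> on)) or x or ((done -> on) and (b <-> on) and (not done))))) and ((not x) -> (((b <-> on) -> b) and ((not (b <-> on)) or x or ((done -> on) and (b <-> on) and (not done)))))


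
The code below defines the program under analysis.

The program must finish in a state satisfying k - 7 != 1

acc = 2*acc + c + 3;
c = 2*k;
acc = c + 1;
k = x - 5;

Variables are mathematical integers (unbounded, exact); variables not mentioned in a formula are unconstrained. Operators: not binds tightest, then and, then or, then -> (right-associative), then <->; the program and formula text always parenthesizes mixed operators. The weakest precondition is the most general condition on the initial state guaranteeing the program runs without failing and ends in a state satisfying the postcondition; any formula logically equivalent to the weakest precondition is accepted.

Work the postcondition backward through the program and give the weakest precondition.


Working backward. After the program, the postcondition k - 7 != 1 must hold; in canonical form it is k != 8.
Before k := x - 5: x != 13
Before acc := c + 1: x != 13
Before c := 2*k: x != 13
Before acc := 2*acc + c + 3: x != 13
Answer: WP = x != 13


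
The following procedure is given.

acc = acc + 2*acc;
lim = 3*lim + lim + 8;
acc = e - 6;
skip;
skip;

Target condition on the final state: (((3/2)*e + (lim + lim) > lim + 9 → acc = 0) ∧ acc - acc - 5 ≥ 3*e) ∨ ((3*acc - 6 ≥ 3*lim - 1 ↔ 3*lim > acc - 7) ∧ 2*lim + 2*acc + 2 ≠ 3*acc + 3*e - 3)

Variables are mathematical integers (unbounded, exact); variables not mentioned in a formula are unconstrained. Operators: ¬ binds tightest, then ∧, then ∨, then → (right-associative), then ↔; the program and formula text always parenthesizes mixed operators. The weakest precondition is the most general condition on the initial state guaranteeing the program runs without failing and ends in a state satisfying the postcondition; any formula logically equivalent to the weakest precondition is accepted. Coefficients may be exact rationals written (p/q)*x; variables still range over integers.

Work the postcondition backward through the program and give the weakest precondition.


Working backward. After the program, the postcondition (((3/2)*e + (lim + lim) > lim + 9 → acc = 0) ∧ acc - acc - 5 ≥ 3*e) ∨ ((3*acc - 6 ≥ 3*lim - 1 ↔ 3*lim > acc - 7) ∧ 2*lim + 2*acc + 2 ≠ 3*acc + 3*e - 3) must hold; in canonical form it is (((3/2)*e + lim > 9 → acc = 0) ∧ 3*e ≤ -5) ∨ ((3*acc ≥ 3*lim + 5 ↔ 3*lim > acc - 7) ∧ 2*lim ≠ acc + 3*e - 5).
Before skip: (((3/2)*e + lim > 9 → acc = 0) ∧ 3*e ≤ -5) ∨ ((3*acc ≥ 3*lim + 5 ↔ 3*lim > acc - 7) ∧ 2*lim ≠ acc + 3*e - 5)
Before skip: (((3/2)*e + lim > 9 → acc = 0) ∧ 3*e ≤ -5) ∨ ((3*acc ≥ 3*lim + 5 ↔ 3*lim > acc - 7) ∧ 2*lim ≠ acc + 3*e - 5)
Before acc := e - 6: (((3/2)*e + lim > 9 → e = 6) ∧ 3*e ≤ -5) ∨ ((3*e ≥ 3*lim + 23 ↔ 3*lim > e - 13) ∧ 2*lim ≠ 4*e - 11)
Before lim := 3*lim + lim + 8: (((3/2)*e + 4*lim > 1 → e = 6) ∧ 3*e ≤ -5) ∨ ((3*e ≥ 12*lim + 47 ↔ 12*lim > e - 37) ∧ 8*lim ≠ 4*e - 27)
Before acc := acc + 2*acc: (((3/2)*e + 4*lim > 1 → e = 6) ∧ 3*e ≤ -5) ∨ ((3*e ≥ 12*lim + 47 ↔ 12*lim > e - 37) ∧ 8*lim ≠ 4*e - 27)
Answer: WP = (((3/2)*e + 4*lim > 1 → e = 6) ∧ 3*e ≤ -5) ∨ ((3*e ≥ 12*lim + 47 ↔ 12*lim > e - 37) ∧ 8*lim ≠ 4*e - 27)


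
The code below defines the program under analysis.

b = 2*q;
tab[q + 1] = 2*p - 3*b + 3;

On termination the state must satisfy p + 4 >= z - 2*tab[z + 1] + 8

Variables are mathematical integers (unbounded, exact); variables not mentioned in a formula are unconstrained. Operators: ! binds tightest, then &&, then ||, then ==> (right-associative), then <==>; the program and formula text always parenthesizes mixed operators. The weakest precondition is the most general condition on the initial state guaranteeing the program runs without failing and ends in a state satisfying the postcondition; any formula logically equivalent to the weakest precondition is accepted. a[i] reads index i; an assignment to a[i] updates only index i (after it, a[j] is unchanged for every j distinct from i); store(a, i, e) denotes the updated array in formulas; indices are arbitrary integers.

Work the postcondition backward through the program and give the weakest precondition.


Working backward. After the program, the postcondition p + 4 >= z - 2*tab[z + 1] + 8 must hold; in canonical form it is 2*tab[z + 1] + p >= z + 4.
Before tab[q + 1] := 2*p - 3*b + 3: 2*store(tab, q + 1, -3*b + 2*p + 3)[z + 1] + p >= z + 4
Before b := 2*q: 2*store(tab, q + 1, 2*p - 6*q + 3)[z + 1] + p >= z + 4
Answer: WP = 2*store(tab, q + 1, 2*p - 6*q + 3)[z + 1] + p >= z + 4


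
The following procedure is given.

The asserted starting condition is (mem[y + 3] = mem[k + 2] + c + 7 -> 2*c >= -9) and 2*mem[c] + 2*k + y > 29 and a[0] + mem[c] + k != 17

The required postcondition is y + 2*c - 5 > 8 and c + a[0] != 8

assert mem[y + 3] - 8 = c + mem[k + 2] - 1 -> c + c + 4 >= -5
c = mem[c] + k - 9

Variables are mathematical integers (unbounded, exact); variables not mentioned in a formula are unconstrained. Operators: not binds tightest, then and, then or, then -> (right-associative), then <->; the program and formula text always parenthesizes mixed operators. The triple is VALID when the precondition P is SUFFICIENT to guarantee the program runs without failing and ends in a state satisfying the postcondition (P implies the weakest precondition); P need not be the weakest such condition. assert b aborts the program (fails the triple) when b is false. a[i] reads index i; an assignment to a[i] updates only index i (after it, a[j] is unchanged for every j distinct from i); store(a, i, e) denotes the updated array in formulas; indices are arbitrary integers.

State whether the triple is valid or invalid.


Working backward. After the program, the postcondition y + 2*c - 5 > 8 and c + a[0] != 8 must hold; in canonical form it is 2*c + y > 13 and a[0] + c != 8.
Before c := mem[c] + k - 9: 2*mem[c] + 2*k + y > 31 and a[0] + mem[c] + k != 17
Before assert mem[y + 3] - 8 = c + mem[k + 2] - 1 -> c + c + 4 >= -5: (mem[y + 3] = mem[k + 2] + c + 7 -> 2*c >= -9) and 2*mem[c] + 2*k + y > 31 and a[0] + mem[c] + k != 17
The weakest precondition is (mem[y + 3] = mem[k + 2] + c + 7 -> 2*c >= -9) and 2*mem[c] + 2*k + y > 31 and a[0] + mem[c] + k != 17.
Check whether (mem[y + 3] = mem[k + 2] + c + 7 -> 2*c >= -9) and 2*mem[c] + 2*k + y > 29 and a[0] + mem[c] + k != 17 implies it.
Countermodel: at the initial state a = {[0] = 3, [2] = 3, [3] = 3, [6516] = 3, elsewhere 3}, c = 6516, k = 0, mem = {[0] = 6524, [2] = 0, [3] = 6524, [6516] = 15, elsewhere 6524}, y = 0, the precondition holds but the weakest precondition fails.
Answer: invalid


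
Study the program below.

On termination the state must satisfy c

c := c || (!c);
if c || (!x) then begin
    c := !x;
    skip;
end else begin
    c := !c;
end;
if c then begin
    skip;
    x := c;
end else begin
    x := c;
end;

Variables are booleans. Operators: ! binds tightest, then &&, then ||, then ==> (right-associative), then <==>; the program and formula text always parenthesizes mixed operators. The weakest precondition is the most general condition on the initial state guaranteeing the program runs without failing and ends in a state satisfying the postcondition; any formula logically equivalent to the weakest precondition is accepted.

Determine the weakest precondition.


Working backward. After the program, c must hold.
Then branch requires c; else branch requires c.
Before the if: (!c) ==> c
Then branch requires x ==> (!x); else branch requires c ==> (!c).
Before the if: ((c || (!x)) ==> (x ==> (!x))) && ((!(c || (!x))) ==> (c ==> (!c)))
Before c := c || (!c): x ==> (!x)
Answer: WP = x ==> (!x)


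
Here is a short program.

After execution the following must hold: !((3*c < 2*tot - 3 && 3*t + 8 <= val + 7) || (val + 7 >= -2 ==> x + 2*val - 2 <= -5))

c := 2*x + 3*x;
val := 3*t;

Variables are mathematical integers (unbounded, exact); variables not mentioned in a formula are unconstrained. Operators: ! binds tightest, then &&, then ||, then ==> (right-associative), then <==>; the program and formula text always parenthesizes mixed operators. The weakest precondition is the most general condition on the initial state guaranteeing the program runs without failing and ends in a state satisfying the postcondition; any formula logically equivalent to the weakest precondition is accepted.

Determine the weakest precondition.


Working backward. After the program, the postcondition !((3*c < 2*tot - 3 && 3*t + 8 <= val + 7) || (val + 7 >= -2 ==> x + 2*val - 2 <= -5)) must hold; in canonical form it is !((3*c < 2*tot - 3 && 3*t <= val - 1) || (val >= -9 ==> 2*val + x <= -3)).
Before val := 3*t: !(3*t >= -9 ==> 6*t + x <= -3)
Before c := 2*x + 3*x: !(3*t >= -9 ==> 6*t + x <= -3)
Answer: WP = !(3*t >= -9 ==> 6*t + x <= -3)


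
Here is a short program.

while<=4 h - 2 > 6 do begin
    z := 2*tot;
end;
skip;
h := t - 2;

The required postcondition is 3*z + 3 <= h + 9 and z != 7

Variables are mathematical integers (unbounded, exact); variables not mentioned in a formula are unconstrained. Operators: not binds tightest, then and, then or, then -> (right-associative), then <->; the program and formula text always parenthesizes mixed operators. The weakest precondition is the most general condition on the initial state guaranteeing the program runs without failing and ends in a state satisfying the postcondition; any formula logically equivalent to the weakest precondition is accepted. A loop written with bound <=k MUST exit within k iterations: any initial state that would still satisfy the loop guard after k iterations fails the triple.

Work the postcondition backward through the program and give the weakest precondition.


Working backward. After the program, the postcondition 3*z + 3 <= h + 9 and z != 7 must hold; in canonical form it is 3*z <= h + 6 and z != 7.
Before h := t - 2: 3*z <= t + 4 and z != 7
Before skip: 3*z <= t + 4 and z != 7
Before the loop (bound <=4), unroll the exhaustion recursion (WP_0 = exit-now case; WP_j = one more guarded iteration, up to j = 4):
  WP_0: (not (h > 8)) and 3*z <= t + 4 and z != 7
  WP_1: (h > 8 -> ((not (h > 8)) and 6*tot <= t + 4 and 2*tot != 7)) and ((not (h > 8)) -> (3*z <= t + 4 and z != 7))
  WP_2: (h > 8 -> ((h > 8 -> ((not (h > 8)) and 6*tot <= t + 4 and 2*tot != 7)) and ((not (h > 8)) -> (6*tot <= t + 4 and 2*tot != 7)))) and ((not (h > 8)) -> (3*z <= t + 4 and z != 7))
  WP_3: (h > 8 -> ((h > 8 -> ((h > 8 -> ((not (h > 8)) and 6*tot <= t + 4 and 2*tot != 7)) and ((not (h > 8)) -> (6*tot <= t + 4 and 2*tot != 7)))) and ((not (h > 8)) -> (6*tot <= t + 4 and 2*tot != 7)))) and ((not (h > 8)) -> (3*z <= t + 4 and z != 7))
  WP_4: (h > 8 -> ((h > 8 -> ((h > 8 -> ((h > 8 -> ((not (h > 8)) and 6*tot <= t + 4 and 2*tot != 7)) and ((not (h > 8)) -> (6*tot <= t + 4 and 2*tot != 7)))) and ((not (h > 8)) -> (6*tot <= t + 4 and 2*tot != 7)))) and ((not (h > 8)) -> (6*tot <= t + 4 and 2*tot != 7)))) and ((not (h > 8)) -> (3*z <= t + 4 and z != 7))
So before the loop: (h > 8 -> ((h > 8 -> ((h > 8 -> ((h > 8 -> ((not (h > 8)) and 6*tot <= t + 4 and 2*tot != 7)) and ((not (h > 8)) -> (6*tot <= t + 4 and 2*tot != 7)))) and ((not (h > 8)) -> (6*tot <= t + 4 and 2*tot != 7)))) and ((not (h > 8)) -> (6*tot <= t + 4 and 2*tot != 7)))) and ((not (h > 8)) -> (3*z <= t + 4 and z != 7))
Answer: WP = (h > 8 -> ((h > 8 -> ((h > 8 -> ((h > 8 -> ((not (h > 8)) and 6*tot <= t + 4 and 2*tot != 7)) and ((not (h > 8)) -> (6*tot <= t + 4 and 2*tot != 7)))) and ((not (h > 8)) -> (6*tot <= t + 4 and 2*tot != 7)))) and ((not (h > 8)) -> (6*tot <= t + 4 and 2*tot != 7)))) and ((not (h > 8)) -> (3*z <= t + 4 and z != 7))


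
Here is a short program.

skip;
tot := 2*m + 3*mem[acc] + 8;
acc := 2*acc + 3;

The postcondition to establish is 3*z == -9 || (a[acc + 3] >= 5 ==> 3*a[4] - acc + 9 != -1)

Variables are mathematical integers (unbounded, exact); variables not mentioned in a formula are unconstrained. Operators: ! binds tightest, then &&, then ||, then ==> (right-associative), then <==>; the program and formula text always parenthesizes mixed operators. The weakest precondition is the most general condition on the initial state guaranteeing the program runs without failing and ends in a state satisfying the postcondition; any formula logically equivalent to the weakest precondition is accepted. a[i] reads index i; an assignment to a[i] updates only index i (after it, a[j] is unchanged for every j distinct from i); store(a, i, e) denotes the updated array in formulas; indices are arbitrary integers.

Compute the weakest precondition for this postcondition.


Working backward. After the program, the postcondition 3*z == -9 || (a[acc + 3] >= 5 ==> 3*a[4] - acc + 9 != -1) must hold; in canonical form it is 3*z == -9 || (a[acc + 3] >= 5 ==> 3*a[4] != acc - 10).
Before acc := 2*acc + 3: 3*z == -9 || (a[2*acc + 6] >= 5 ==> 3*a[4] != 2*acc - 7)
Before tot := 2*m + 3*mem[acc] + 8: 3*z == -9 || (a[2*acc + 6] >= 5 ==> 3*a[4] != 2*acc - 7)
Before skip: 3*z == -9 || (a[2*acc + 6] >= 5 ==> 3*a[4] != 2*acc - 7)
Answer: WP = 3*z == -9 || (a[2*acc + 6] >= 5 ==> 3*a[4] != 2*acc - 7)


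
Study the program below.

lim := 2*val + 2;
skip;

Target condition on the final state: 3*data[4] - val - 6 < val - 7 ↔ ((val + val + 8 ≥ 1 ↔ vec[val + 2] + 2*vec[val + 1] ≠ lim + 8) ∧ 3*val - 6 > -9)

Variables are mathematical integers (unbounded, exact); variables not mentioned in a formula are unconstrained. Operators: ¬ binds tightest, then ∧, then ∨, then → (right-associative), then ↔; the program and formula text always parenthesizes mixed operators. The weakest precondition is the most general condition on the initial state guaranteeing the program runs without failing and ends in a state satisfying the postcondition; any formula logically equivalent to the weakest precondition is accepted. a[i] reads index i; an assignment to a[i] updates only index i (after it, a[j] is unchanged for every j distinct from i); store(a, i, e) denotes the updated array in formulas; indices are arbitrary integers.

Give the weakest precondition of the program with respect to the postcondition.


Working backward. After the program, the postcondition 3*data[4] - val - 6 < val - 7 ↔ ((val + val + 8 ≥ 1 ↔ vec[val + 2] + 2*vec[val + 1] ≠ lim + 8) ∧ 3*val - 6 > -9) must hold; in canonical form it is 3*data[4] < 2*val - 1 ↔ ((2*val ≥ -7 ↔ 2*vec[val + 1] + vec[val + 2] ≠ lim + 8) ∧ 3*val > -3).
Before skip: 3*data[4] < 2*val - 1 ↔ ((2*val ≥ -7 ↔ 2*vec[val + 1] + vec[val + 2] ≠ lim + 8) ∧ 3*val > -3)
Before lim := 2*val + 2: 3*data[4] < 2*val - 1 ↔ ((2*val ≥ -7 ↔ 2*vec[val + 1] + vec[val + 2] ≠ 2*val + 10) ∧ 3*val > -3)
Answer: WP = 3*data[4] < 2*val - 1 ↔ ((2*val ≥ -7 ↔ 2*vec[val + 1] + vec[val + 2] ≠ 2*val + 10) ∧ 3*val > -3)


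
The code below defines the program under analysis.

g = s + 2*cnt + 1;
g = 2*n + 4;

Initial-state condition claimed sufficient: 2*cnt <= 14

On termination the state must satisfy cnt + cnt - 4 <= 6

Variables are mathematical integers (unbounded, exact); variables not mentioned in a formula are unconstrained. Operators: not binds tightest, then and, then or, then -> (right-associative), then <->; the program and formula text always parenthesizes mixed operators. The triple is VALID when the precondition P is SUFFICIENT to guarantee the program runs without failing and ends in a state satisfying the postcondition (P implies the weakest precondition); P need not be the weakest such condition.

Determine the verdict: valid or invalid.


Working backward. After the program, the postcondition cnt + cnt - 4 <= 6 must hold; in canonical form it is 2*cnt <= 10.
Before g := 2*n + 4: 2*cnt <= 10
Before g := s + 2*cnt + 1: 2*cnt <= 10
The weakest precondition is 2*cnt <= 10.
Check whether 2*cnt <= 14 implies it.
Countermodel: at the initial state cnt = 6, the precondition holds but the weakest precondition fails.
Answer: invalid


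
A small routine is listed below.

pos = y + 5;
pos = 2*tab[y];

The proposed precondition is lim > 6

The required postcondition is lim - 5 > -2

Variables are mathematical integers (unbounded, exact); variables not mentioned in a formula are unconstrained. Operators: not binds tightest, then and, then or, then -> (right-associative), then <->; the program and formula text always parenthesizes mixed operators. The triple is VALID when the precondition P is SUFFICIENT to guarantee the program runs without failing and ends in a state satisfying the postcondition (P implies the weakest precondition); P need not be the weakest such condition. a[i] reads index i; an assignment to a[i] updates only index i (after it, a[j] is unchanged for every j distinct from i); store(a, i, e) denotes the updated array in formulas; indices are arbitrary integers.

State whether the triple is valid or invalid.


Working backward. After the program, the postcondition lim - 5 > -2 must hold; in canonical form it is lim > 3.
Before pos := 2*tab[y]: lim > 3
Before pos := y + 5: lim > 3
The weakest precondition is lim > 3.
Check whether lim > 6 implies it.
Every state satisfying the precondition satisfies the weakest precondition: the implication holds.
Answer: valid


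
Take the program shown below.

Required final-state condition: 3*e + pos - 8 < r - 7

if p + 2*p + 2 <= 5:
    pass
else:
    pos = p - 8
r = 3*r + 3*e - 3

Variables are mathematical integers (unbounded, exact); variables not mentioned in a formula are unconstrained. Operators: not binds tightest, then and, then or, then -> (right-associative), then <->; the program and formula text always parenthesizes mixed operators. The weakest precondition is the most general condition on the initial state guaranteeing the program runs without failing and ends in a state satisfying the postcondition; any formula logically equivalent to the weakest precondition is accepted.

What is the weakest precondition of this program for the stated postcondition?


Working backward. After the program, the postcondition 3*e + pos - 8 < r - 7 must hold; in canonical form it is 3*e + pos < r + 1.
Before r := 3*r + 3*e - 3: pos < 3*r - 2
Then branch requires pos < 3*r - 2; else branch requires p < 3*r + 6.
Before the if: (3*p <= 3 -> pos < 3*r - 2) and ((not (3*p <= 3)) -> p < 3*r + 6)
Answer: WP = (3*p <= 3 -> pos < 3*r - 2) and ((not (3*p <= 3)) -> p < 3*r + 6)


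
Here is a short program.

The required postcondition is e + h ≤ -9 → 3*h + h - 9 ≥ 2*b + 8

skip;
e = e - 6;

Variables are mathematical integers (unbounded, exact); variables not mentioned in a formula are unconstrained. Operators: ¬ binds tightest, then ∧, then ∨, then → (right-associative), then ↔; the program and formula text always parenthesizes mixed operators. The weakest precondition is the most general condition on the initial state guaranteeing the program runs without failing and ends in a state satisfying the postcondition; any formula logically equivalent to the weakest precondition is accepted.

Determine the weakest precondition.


Working backward. After the program, the postcondition e + h ≤ -9 → 3*h + h - 9 ≥ 2*b + 8 must hold; in canonical form it is e + h ≤ -9 → 4*h ≥ 2*b + 17.
Before e := e - 6: e + h ≤ -3 → 4*h ≥ 2*b + 17
Before skip: e + h ≤ -3 → 4*h ≥ 2*b + 17
Answer: WP = e + h ≤ -3 → 4*h ≥ 2*b + 17


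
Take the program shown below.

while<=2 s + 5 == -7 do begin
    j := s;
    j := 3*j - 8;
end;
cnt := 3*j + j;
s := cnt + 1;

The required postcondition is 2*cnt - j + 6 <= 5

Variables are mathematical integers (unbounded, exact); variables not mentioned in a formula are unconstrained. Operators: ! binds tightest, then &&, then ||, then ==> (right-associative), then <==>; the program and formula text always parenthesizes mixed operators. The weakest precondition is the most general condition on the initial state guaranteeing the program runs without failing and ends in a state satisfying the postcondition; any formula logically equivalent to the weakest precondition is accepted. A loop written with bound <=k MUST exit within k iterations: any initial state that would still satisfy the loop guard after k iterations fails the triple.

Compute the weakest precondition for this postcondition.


Working backward. After the program, the postcondition 2*cnt - j + 6 <= 5 must hold; in canonical form it is 2*cnt <= j - 1.
Before s := cnt + 1: 2*cnt <= j - 1
Before cnt := 3*j + j: 7*j <= -1
Before the loop (bound <=2), unroll the exhaustion recursion (WP_0 = exit-now case; WP_j = one more guarded iteration, up to j = 2):
  WP_0: (!(s == -12)) && 7*j <= -1
  WP_1: (s == -12 ==> ((!(s == -12)) && 21*s <= 55)) && ((!(s == -12)) ==> 7*j <= -1)
  WP_2: (s == -12 ==> ((s == -12 ==> ((!(s == -12)) && 21*s <= 55)) && ((!(s == -12)) ==> 21*s <= 55))) && ((!(s == -12)) ==> 7*j <= -1)
So before the loop: (s == -12 ==> ((s == -12 ==> ((!(s == -12)) && 21*s <= 55)) && ((!(s == -12)) ==> 21*s <= 55))) && ((!(s == -12)) ==> 7*j <= -1)
Answer: WP = (s == -12 ==> ((s == -12 ==> ((!(s == -12)) && 21*s <= 55)) && ((!(s == -12)) ==> 21*s <= 55))) && ((!(s == -12)) ==> 7*j <= -1)


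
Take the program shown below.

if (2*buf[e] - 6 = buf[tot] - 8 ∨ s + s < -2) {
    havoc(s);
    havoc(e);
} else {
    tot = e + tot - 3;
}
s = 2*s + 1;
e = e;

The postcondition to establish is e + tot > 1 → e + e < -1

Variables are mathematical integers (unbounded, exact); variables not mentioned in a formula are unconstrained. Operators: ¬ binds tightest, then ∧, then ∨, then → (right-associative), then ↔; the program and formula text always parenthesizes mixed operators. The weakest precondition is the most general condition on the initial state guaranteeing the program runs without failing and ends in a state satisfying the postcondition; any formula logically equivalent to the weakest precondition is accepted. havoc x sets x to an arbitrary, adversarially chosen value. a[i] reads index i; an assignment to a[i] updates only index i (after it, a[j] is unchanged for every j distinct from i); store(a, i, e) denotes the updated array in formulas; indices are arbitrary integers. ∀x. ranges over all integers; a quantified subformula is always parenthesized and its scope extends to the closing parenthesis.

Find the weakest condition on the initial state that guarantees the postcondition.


Working backward. After the program, the postcondition e + tot > 1 → e + e < -1 must hold; in canonical form it is e + tot > 1 → 2*e < -1.
Before e := e: e + tot > 1 → 2*e < -1
Before s := 2*s + 1: e + tot > 1 → 2*e < -1
Then branch requires ∀e_1. (e_1 + tot > 1 → 2*e_1 < -1); else branch requires 2*e + tot > 4 → 2*e < -1.
Before the if: ((2*buf[e] = buf[tot] - 2 ∨ 2*s < -2) → (∀e_1. (e_1 + tot > 1 → 2*e_1 < -1))) ∧ ((¬(2*buf[e] = buf[tot] - 2 ∨ 2*s < -2)) → (2*e + tot > 4 → 2*e < -1))
Answer: WP = ((2*buf[e] = buf[tot] - 2 ∨ 2*s < -2) → (∀e_1. (e_1 + tot > 1 → 2*e_1 < -1))) ∧ ((¬(2*buf[e] = buf[tot] - 2 ∨ 2*s < -2)) → (2*e + tot > 4 → 2*e < -1))


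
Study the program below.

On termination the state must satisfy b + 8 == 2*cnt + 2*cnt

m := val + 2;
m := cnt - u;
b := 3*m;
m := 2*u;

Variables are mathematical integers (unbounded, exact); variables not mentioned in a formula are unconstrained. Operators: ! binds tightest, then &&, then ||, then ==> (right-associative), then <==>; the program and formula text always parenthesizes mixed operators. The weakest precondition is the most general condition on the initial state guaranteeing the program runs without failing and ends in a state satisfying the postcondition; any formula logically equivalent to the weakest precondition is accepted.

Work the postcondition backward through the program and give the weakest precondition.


Working backward. After the program, the postcondition b + 8 == 2*cnt + 2*cnt must hold; in canonical form it is b == 4*cnt - 8.
Before m := 2*u: b == 4*cnt - 8
Before b := 3*m: 3*m == 4*cnt - 8
Before m := cnt - u: cnt + 3*u == 8
Before m := val + 2: cnt + 3*u == 8
Answer: WP = cnt + 3*u == 8


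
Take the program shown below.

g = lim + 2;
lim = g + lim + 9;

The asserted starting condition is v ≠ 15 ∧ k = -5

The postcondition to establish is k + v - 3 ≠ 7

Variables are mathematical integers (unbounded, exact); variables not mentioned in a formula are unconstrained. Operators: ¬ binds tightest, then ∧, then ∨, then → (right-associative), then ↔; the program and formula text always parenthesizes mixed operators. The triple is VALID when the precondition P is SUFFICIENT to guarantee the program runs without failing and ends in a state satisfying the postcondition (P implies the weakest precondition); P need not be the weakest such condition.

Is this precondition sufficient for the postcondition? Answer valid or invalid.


Working backward. After the program, the postcondition k + v - 3 ≠ 7 must hold; in canonical form it is k + v ≠ 10.
Before lim := g + lim + 9: k + v ≠ 10
Before g := lim + 2: k + v ≠ 10
The weakest precondition is k + v ≠ 10.
Check whether v ≠ 15 ∧ k = -5 implies it.
Every state satisfying the precondition satisfies the weakest precondition: the implication holds.
Answer: valid


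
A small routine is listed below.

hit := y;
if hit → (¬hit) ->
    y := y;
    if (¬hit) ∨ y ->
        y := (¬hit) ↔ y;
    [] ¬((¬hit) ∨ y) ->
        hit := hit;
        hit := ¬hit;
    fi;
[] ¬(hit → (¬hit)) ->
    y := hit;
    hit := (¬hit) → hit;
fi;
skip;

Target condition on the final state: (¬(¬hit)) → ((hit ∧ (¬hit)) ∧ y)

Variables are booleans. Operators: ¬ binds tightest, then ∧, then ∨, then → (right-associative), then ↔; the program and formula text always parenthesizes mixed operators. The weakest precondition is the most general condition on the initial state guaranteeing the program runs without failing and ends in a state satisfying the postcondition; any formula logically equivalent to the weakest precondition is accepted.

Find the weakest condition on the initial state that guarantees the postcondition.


Working backward. After the program, the postcondition (¬(¬hit)) → ((hit ∧ (¬hit)) ∧ y) must hold; in canonical form it is ¬hit.
Before skip: ¬hit
Then branch requires (((¬hit) ∨ y) → (¬hit)) ∧ ((¬((¬hit) ∨ y)) → hit); else branch requires ¬((¬hit) → hit).
Before the if: ((hit → (¬hit)) → ((((¬hit) ∨ y) → (¬hit)) ∧ ((¬((¬hit) ∨ y)) → hit))) ∧ ((¬(hit → (¬hit))) → (¬((¬hit) → hit)))
Before hit := y: ((y → (¬y)) → (¬y)) ∧ ((¬(y → (¬y))) → (¬((¬y) → y)))
Answer: WP = ((y → (¬y)) → (¬y)) ∧ ((¬(y → (¬y))) → (¬((¬y) → y)))


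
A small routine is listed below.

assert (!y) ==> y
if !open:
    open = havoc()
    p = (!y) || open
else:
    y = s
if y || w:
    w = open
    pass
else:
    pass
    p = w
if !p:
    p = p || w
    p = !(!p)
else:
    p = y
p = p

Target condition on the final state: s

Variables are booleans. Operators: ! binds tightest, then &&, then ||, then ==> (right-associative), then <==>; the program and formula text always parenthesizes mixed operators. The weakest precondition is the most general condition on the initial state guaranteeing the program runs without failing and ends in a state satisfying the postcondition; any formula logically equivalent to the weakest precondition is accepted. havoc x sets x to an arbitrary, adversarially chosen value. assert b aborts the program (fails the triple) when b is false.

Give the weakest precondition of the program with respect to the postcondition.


Working backward. After the program, s must hold.
Before p := p: s
Then branch requires s; else branch requires s.
Before the if: ((!p) ==> s) && (p ==> s)
Then branch requires ((!p) ==> s) && (p ==> s); else branch requires ((!w) ==> s) && (w ==> s).
Before the if: ((y || w) ==> (((!p) ==> s) && (p ==> s))) && ((!(y || w)) ==> (((!w) ==> s) && (w ==> s)))
Then branch requires ((y || w) ==> s) && ((!(y || w)) ==> (((!w) ==> s) && (w ==> s))) && ((y || w) ==> ((y ==> s) && ((!y) ==> s))); else branch requires ((s || w) ==> (((!p) ==> s) && (p ==> s))) && ((!(s || w)) ==> (((!w) ==> s) && (w ==> s))).
Before the if: ((!open) ==> (((y || w) ==> s) && ((!(y || w)) ==> (((!w) ==> s) && (w ==> s))) && ((y || w) ==> ((y ==> s) && ((!y) ==> s))))) && (open ==> (((s || w) ==> (((!p) ==> s) && (p ==> s))) && ((!(s || w)) ==> (((!w) ==> s) && (w ==> s)))))
Before assert (!y) ==> y: ((!y) ==> y) && ((!open) ==> (((y || w) ==> s) && ((!(y || w)) ==> (((!w) ==> s) && (w ==> s))) && ((y || w) ==> ((y ==> s) && ((!y) ==> s))))) && (open ==> (((s || w) ==> (((!p) ==> s) && (p ==> s))) && ((!(s || w)) ==> (((!w) ==> s) && (w ==> s)))))
Answer: WP = ((!y) ==> y) && ((!open) ==> (((y || w) ==> s) && ((!(y || w)) ==> (((!w) ==> s) && (w ==> s))) && ((y || w) ==> ((y ==> s) && ((!y) ==> s))))) && (open ==> (((s || w) ==> (((!p) ==> s) && (p ==> s))) && ((!(s || w)) ==> (((!w) ==> s) && (w ==> s)))))


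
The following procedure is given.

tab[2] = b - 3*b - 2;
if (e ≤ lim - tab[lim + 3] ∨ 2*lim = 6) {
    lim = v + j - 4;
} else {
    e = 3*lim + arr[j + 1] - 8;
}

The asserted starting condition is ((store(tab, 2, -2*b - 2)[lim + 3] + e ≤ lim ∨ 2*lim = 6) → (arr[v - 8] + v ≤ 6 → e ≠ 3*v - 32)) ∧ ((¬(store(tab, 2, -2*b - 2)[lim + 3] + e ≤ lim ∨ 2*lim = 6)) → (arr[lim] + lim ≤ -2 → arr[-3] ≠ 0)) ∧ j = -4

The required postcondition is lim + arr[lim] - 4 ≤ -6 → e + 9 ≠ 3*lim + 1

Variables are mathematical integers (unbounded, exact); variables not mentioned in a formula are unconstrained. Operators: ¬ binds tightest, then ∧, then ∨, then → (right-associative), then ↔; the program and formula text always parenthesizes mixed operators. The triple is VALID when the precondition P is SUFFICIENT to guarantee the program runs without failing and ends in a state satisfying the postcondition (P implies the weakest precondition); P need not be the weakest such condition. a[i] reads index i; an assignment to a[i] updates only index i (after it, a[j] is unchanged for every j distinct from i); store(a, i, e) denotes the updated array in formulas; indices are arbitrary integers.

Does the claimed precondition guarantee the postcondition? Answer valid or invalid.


Working backward. After the program, the postcondition lim + arr[lim] - 4 ≤ -6 → e + 9 ≠ 3*lim + 1 must hold; in canonical form it is arr[lim] + lim ≤ -2 → e ≠ 3*lim - 8.
Then branch requires arr[j + v - 4] + j + v ≤ 2 → e ≠ 3*j + 3*v - 20; else branch requires arr[lim] + lim ≤ -2 → arr[j + 1] ≠ 0.
Before the if: ((tab[lim + 3] + e ≤ lim ∨ 2*lim = 6) → (arr[j + v - 4] + j + v ≤ 2 → e ≠ 3*j + 3*v - 20)) ∧ ((¬(tab[lim + 3] + e ≤ lim ∨ 2*lim = 6)) → (arr[lim] + lim ≤ -2 → arr[j + 1] ≠ 0))
Before tab[2] := b - 3*b - 2: ((store(tab, 2, -2*b - 2)[lim + 3] + e ≤ lim ∨ 2*lim = 6) → (arr[j + v - 4] + j + v ≤ 2 → e ≠ 3*j + 3*v - 20)) ∧ ((¬(store(tab, 2, -2*b - 2)[lim + 3] + e ≤ lim ∨ 2*lim = 6)) → (arr[lim] + lim ≤ -2 → arr[j + 1] ≠ 0))
The weakest precondition is ((store(tab, 2, -2*b - 2)[lim + 3] + e ≤ lim ∨ 2*lim = 6) → (arr[j + v - 4] + j + v ≤ 2 → e ≠ 3*j + 3*v - 20)) ∧ ((¬(store(tab, 2, -2*b - 2)[lim + 3] + e ≤ lim ∨ 2*lim = 6)) → (arr[lim] + lim ≤ -2 → arr[j + 1] ≠ 0)).
Check whether ((store(tab, 2, -2*b - 2)[lim + 3] + e ≤ lim ∨ 2*lim = 6) → (arr[v - 8] + v ≤ 6 → e ≠ 3*v - 32)) ∧ ((¬(store(tab, 2, -2*b - 2)[lim + 3] + e ≤ lim ∨ 2*lim = 6)) → (arr[lim] + lim ≤ -2 → arr[-3] ≠ 0)) ∧ j = -4 implies it.
Every state satisfying the precondition satisfies the weakest precondition: the implication holds.
Answer: valid


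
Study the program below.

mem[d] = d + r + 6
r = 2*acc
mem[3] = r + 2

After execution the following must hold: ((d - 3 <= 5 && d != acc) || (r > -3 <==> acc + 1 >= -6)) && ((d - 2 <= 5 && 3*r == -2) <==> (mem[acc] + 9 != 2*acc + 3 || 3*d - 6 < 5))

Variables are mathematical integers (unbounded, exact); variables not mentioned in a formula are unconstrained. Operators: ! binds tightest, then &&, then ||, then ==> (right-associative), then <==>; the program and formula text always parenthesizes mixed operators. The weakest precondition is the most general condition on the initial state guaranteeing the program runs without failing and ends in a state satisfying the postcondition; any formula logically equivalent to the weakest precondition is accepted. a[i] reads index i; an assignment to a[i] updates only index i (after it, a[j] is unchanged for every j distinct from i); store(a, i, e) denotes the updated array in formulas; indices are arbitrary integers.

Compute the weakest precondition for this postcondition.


Working backward. After the program, the postcondition ((d - 3 <= 5 && d != acc) || (r > -3 <==> acc + 1 >= -6)) && ((d - 2 <= 5 && 3*r == -2) <==> (mem[acc] + 9 != 2*acc + 3 || 3*d - 6 < 5)) must hold; in canonical form it is ((d <= 8 && d != acc) || (r > -3 <==> acc >= -7)) && ((d <= 7 && 3*r == -2) <==> (mem[acc] != 2*acc - 6 || 3*d < 11)).
Before mem[3] := r + 2: ((d <= 8 && d != acc) || (r > -3 <==> acc >= -7)) && ((d <= 7 && 3*r == -2) <==> (store(mem, 3, r + 2)[acc] != 2*acc - 6 || 3*d < 11))
Before r := 2*acc: ((d <= 8 && d != acc) || (2*acc > -3 <==> acc >= -7)) && ((d <= 7 && 6*acc == -2) <==> (store(mem, 3, 2*acc + 2)[acc] != 2*acc - 6 || 3*d < 11))
Before mem[d] := d + r + 6: ((d <= 8 && d != acc) || (2*acc > -3 <==> acc >= -7)) && ((d <= 7 && 6*acc == -2) <==> (store(store(mem, d, d + r + 6), 3, 2*acc + 2)[acc] != 2*acc - 6 || 3*d < 11))
Answer: WP = ((d <= 8 && d != acc) || (2*acc > -3 <==> acc >= -7)) && ((d <= 7 && 6*acc == -2) <==> (store(store(mem, d, d + r + 6), 3, 2*acc + 2)[acc] != 2*acc - 6 || 3*d < 11))


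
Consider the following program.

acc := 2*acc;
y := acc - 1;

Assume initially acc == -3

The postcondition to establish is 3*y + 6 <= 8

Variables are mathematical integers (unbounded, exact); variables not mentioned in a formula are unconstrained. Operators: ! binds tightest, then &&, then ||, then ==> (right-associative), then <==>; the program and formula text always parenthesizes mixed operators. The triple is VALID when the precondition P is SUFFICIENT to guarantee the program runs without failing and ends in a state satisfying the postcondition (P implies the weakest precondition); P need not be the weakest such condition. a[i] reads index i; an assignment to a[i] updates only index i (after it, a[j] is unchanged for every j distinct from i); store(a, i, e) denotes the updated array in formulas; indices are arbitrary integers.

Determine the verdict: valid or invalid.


Working backward. After the program, the postcondition 3*y + 6 <= 8 must hold; in canonical form it is 3*y <= 2.
Before y := acc - 1: 3*acc <= 5
Before acc := 2*acc: 6*acc <= 5
The weakest precondition is 6*acc <= 5.
Check whether acc == -3 implies it.
Every state satisfying the precondition satisfies the weakest precondition: the implication holds.
Answer: valid


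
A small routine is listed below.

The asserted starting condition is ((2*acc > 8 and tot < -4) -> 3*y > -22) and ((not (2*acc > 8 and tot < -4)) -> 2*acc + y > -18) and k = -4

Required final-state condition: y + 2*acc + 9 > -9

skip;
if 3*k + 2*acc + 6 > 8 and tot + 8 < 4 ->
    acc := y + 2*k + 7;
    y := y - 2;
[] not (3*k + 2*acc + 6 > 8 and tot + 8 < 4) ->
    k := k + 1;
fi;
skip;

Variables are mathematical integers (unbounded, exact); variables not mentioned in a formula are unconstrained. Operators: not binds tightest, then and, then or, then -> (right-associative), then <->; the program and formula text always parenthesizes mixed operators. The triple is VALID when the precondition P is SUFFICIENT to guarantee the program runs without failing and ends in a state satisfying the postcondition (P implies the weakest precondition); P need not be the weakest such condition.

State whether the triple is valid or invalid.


Working backward. After the program, the postcondition y + 2*acc + 9 > -9 must hold; in canonical form it is 2*acc + y > -18.
Before skip: 2*acc + y > -18
Then branch requires 4*k + 3*y > -30; else branch requires 2*acc + y > -18.
Before the if: ((2*acc + 3*k > 2 and tot < -4) -> 4*k + 3*y > -30) and ((not (2*acc + 3*k > 2 and tot < -4)) -> 2*acc + y > -18)
Before skip: ((2*acc + 3*k > 2 and tot < -4) -> 4*k + 3*y > -30) and ((not (2*acc + 3*k > 2 and tot < -4)) -> 2*acc + y > -18)
The weakest precondition is ((2*acc + 3*k > 2 and tot < -4) -> 4*k + 3*y > -30) and ((not (2*acc + 3*k > 2 and tot < -4)) -> 2*acc + y > -18).
Check whether ((2*acc > 8 and tot < -4) -> 3*y > -22) and ((not (2*acc > 8 and tot < -4)) -> 2*acc + y > -18) and k = -4 implies it.
Countermodel: at the initial state acc = 8, k = -4, tot = -5, y = -5, the precondition holds but the weakest precondition fails.
Answer: invalid


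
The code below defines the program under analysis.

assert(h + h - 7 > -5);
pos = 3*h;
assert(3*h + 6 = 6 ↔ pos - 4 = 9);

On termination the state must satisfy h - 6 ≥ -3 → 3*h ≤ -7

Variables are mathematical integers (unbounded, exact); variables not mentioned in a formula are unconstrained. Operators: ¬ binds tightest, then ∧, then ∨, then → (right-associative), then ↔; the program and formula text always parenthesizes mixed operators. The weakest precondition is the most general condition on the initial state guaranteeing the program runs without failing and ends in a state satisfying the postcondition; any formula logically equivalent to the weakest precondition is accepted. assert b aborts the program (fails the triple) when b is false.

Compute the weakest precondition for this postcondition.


Working backward. After the program, the postcondition h - 6 ≥ -3 → 3*h ≤ -7 must hold; in canonical form it is h ≥ 3 → 3*h ≤ -7.
Before assert 3*h + 6 = 6 ↔ pos - 4 = 9: (3*h = 0 ↔ pos = 13) ∧ (h ≥ 3 → 3*h ≤ -7)
Before pos := 3*h: (3*h = 0 ↔ 3*h = 13) ∧ (h ≥ 3 → 3*h ≤ -7)
Before assert h + h - 7 > -5: 2*h > 2 ∧ (3*h = 0 ↔ 3*h = 13) ∧ (h ≥ 3 → 3*h ≤ -7)
Answer: WP = 2*h > 2 ∧ (3*h = 0 ↔ 3*h = 13) ∧ (h ≥ 3 → 3*h ≤ -7)
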